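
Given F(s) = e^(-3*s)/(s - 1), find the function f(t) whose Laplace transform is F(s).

The factor e^(-3s) signals a time shift by c = 3 (second shifting theorem).
L{e^(t)} = 1/(s - 1), so L^-1{1/(s - 1)} = e^(t).
Hence the inverse is u(t - 3) times that function evaluated at t - 3.

f(t) = Heaviside(t - 3)*(exp(t - 3))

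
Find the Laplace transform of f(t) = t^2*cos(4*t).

L{cos(4t)} = s/(s^2 + 16).
Then apply L{t^2·g(t)} = (-1)^2 d^2/ds^2[G(s)] with G(s) = s/(s^2 + 16):
differentiating 2 times and applying the sign gives 2*s*(s^2 - 48)/(s^2 + 16)^3.

2*s*(s^2 - 48)/(s^2 + 16)^3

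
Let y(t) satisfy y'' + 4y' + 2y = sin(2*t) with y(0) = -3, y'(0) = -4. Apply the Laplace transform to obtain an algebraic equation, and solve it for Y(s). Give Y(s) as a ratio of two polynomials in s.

Y(s) = (-3*s^3 - 16*s^2 - 12*s - 62)/(s^4 + 4*s^3 + 6*s^2 + 16*s + 8)

Transform both sides with L{·}.
Using L{y''} = s^2 Y - s·y(0) - y'(0) and L{y'} = sY - y(0), with y(0) = -3, y'(0) = -4, the left side becomes (s^2 + 4*s + 2)Y - (-3*s - 16).
The right side is L{sin(2*t)} = 2/(s^2 + 4).
So (s^2 + 4*s + 2)Y = 2/(s^2 + 4) + (-3*s - 16).
Isolate Y and clear denominators.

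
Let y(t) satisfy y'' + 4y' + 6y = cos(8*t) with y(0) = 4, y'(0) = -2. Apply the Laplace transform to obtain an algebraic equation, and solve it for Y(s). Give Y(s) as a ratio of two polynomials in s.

Take the Laplace transform of both sides.
With L{y''} = s^2 Y - s·y(0) - y'(0) and L{y'} = sY - y(0), with y(0) = 4, y'(0) = -2: the LHS transforms to (s^2 + 4*s + 6)Y - (4*s + 14).
The right side is L{cos(8*t)} = s/(s^2 + 64).
So (s^2 + 4*s + 6)Y = s/(s^2 + 64) + (4*s + 14).
Solve for Y(s) and write it as one ratio of polynomials.

Y(s) = (4*s^3 + 14*s^2 + 257*s + 896)/(s^4 + 4*s^3 + 70*s^2 + 256*s + 384)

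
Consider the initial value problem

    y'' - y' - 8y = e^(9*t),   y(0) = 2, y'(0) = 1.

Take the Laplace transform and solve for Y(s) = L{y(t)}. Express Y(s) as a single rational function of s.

Y(s) = (2*s^2 - 19*s + 10)/(s^3 - 10*s^2 + s + 72)

Laplace-transform each side.
The derivative rules (L{y''} = s^2 Y - s·y(0) - y'(0) and L{y'} = sY - y(0), with y(0) = 2, y'(0) = 1) turn the left side into (s^2 - s - 8)Y - (2*s - 1).
The right side is L{e^(9*t)} = 1/(s - 9).
So (s^2 - s - 8)Y = 1/(s - 9) + (2*s - 1).
Divide through and combine into a single rational function.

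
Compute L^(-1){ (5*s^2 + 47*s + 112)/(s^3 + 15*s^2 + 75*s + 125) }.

t^2*exp(-5*t) - 3*t*exp(-5*t) + 5*exp(-5*t)

Factor the denominator: s^3 + 15*s^2 + 75*s + 125 = (s + 5)^3.
Partial fraction decomposition gives [5/(s + 5)] + [-3/(s + 5)^2] + [2/(s + 5)^3].
Invert each term: 5/(s + 5) ↔ 5e^(-5t); -3/(s + 5)^2 ↔ -3t·e^(-5t); 2/(s + 5)^3 ↔ (1)t^2·e^(-5t).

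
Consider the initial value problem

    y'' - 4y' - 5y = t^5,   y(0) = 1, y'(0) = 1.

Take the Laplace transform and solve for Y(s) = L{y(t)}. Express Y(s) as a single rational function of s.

Apply the Laplace transform to the equation.
With L{y''} = s^2 Y - s·y(0) - y'(0) and L{y'} = sY - y(0), with y(0) = 1, y'(0) = 1: the LHS transforms to (s^2 - 4*s - 5)Y - (s - 3).
The right side is L{t^5} = 120/s^6.
So (s^2 - 4*s - 5)Y = 120/s^6 + (s - 3).
Isolate Y and clear denominators.

Y(s) = (s^7 - 3*s^6 + 120)/(s^8 - 4*s^7 - 5*s^6)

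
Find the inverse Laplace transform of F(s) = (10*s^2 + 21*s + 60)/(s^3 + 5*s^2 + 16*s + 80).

Factor the denominator: s^3 + 5*s^2 + 16*s + 80 = (s + 5)*(s^2 + 16).
Partial fraction decomposition gives [5/(s + 5)] + [5*s/(s^2 + 16)] + [-4/(s^2 + 16)].
Invert each term: 5/(s + 5) ↔ 5e^(-5t); 5·s/(s^2 + 16) ↔ 5cos(4t); -1·4/(s^2 + 16) ↔ -sin(4t).

-sin(4*t) + 5*cos(4*t) + 5*exp(-5*t)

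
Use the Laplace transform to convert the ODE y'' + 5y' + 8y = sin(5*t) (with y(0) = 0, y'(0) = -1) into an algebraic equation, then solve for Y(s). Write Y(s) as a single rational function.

Y(s) = (-s^2 - 20)/(s^4 + 5*s^3 + 33*s^2 + 125*s + 200)

Take the Laplace transform of both sides.
With L{y''} = s^2 Y - s·y(0) - y'(0) and L{y'} = sY - y(0), with y(0) = 0, y'(0) = -1: the LHS transforms to (s^2 + 5*s + 8)Y - (-1).
The right side is L{sin(5*t)} = 5/(s^2 + 25).
So (s^2 + 5*s + 8)Y = 5/(s^2 + 25) + (-1).
Solve for Y(s) and write it as one ratio of polynomials.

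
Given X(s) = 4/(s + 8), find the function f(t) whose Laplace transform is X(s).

Since L{e^(-8t)} = 1/(s + 8), the inverse is exp(-8*t), scaled by 4.

f(t) = 4*exp(-8*t)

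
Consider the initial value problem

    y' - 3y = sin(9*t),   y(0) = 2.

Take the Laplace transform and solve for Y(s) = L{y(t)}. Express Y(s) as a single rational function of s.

Apply the Laplace transform to the equation.
With L{y'} = sY - y(0) = sY - 2: the LHS transforms to (s - 3)Y - (2).
The right side is L{sin(9*t)} = 9/(s^2 + 81).
So (s - 3)Y = 9/(s^2 + 81) + (2).
Solve for Y(s) and write it as one ratio of polynomials.

Y(s) = (2*s^2 + 171)/(s^3 - 3*s^2 + 81*s - 243)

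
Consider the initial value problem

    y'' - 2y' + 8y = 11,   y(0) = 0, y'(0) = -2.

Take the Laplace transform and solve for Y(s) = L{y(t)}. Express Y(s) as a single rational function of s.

Y(s) = (-2*s + 11)/(s^3 - 2*s^2 + 8*s)

Laplace-transform each side.
With L{y''} = s^2 Y - s·y(0) - y'(0) and L{y'} = sY - y(0), with y(0) = 0, y'(0) = -2: the LHS transforms to (s^2 - 2*s + 8)Y - (-2).
The right side is L{11} = 11/s.
So (s^2 - 2*s + 8)Y = 11/s + (-2).
Divide through and combine into a single rational function.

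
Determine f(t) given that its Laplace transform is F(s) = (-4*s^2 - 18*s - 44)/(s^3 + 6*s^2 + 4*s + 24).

f(t) = -3*sin(2*t) - 2*cos(2*t) - 2*exp(-6*t)

Factor the denominator: s^3 + 6*s^2 + 4*s + 24 = (s + 6)*(s^2 + 4).
Partial fraction decomposition gives [-2/(s + 6)] + [-2*s/(s^2 + 4)] + [-6/(s^2 + 4)].
Invert each term: -2/(s + 6) ↔ -2e^(-6t); -2·s/(s^2 + 4) ↔ -2cos(2t); -3·2/(s^2 + 4) ↔ -3sin(2t).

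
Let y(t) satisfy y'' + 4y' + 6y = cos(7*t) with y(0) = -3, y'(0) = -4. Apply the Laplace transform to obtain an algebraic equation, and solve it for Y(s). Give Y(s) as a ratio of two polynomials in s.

Take the Laplace transform of both sides.
Using L{y''} = s^2 Y - s·y(0) - y'(0) and L{y'} = sY - y(0), with y(0) = -3, y'(0) = -4, the left side becomes (s^2 + 4*s + 6)Y - (-3*s - 16).
The right side is L{cos(7*t)} = s/(s^2 + 49).
So (s^2 + 4*s + 6)Y = s/(s^2 + 49) + (-3*s - 16).
Solve for Y(s) and write it as one ratio of polynomials.

Y(s) = (-3*s^3 - 16*s^2 - 146*s - 784)/(s^4 + 4*s^3 + 55*s^2 + 196*s + 294)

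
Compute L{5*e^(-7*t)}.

5/(s + 7)

L{5} = 5/s.
By the first shifting theorem, multiplying by e^(-7t) replaces s with s + 7.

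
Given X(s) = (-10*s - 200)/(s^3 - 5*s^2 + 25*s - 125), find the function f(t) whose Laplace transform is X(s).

Factor the denominator: s^3 - 5*s^2 + 25*s - 125 = (s - 5)*(s^2 + 25).
Partial fraction decomposition gives [-5/(s - 5)] + [5*s/(s^2 + 25)] + [15/(s^2 + 25)].
Invert each term: -5/(s - 5) ↔ -5e^(5t); 5·s/(s^2 + 25) ↔ 5cos(5t); 3·5/(s^2 + 25) ↔ 3sin(5t).

f(t) = -5*exp(5*t) + 3*sin(5*t) + 5*cos(5*t)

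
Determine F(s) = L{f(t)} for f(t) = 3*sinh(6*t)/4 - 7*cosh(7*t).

F(s) = -7*s/(s^2 - 49) + 9/(2*(s^2 - 36))

By linearity of the Laplace transform, transform each term separately.
(3/4)·[L{sinh(6t)} = 6/(s^2 - 36)]; (-7)·[L{cosh(7t)} = s/(s^2 - 49)].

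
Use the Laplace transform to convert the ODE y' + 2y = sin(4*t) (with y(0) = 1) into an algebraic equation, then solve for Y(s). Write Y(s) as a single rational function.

Apply the Laplace transform to the equation.
The derivative rules (L{y'} = sY - y(0) = sY - 1) turn the left side into (s + 2)Y - (1).
The right side is L{sin(4*t)} = 4/(s^2 + 16).
So (s + 2)Y = 4/(s^2 + 16) + (1).
Divide through and combine into a single rational function.

Y(s) = (s^2 + 20)/(s^3 + 2*s^2 + 16*s + 32)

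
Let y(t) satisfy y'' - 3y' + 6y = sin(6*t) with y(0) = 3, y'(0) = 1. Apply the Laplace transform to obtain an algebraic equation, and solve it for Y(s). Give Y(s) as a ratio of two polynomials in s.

Take the Laplace transform of both sides.
Using L{y''} = s^2 Y - s·y(0) - y'(0) and L{y'} = sY - y(0), with y(0) = 3, y'(0) = 1, the left side becomes (s^2 - 3*s + 6)Y - (3*s - 8).
The right side is L{sin(6*t)} = 6/(s^2 + 36).
So (s^2 - 3*s + 6)Y = 6/(s^2 + 36) + (3*s - 8).
Isolate Y and clear denominators.

Y(s) = (3*s^3 - 8*s^2 + 108*s - 282)/(s^4 - 3*s^3 + 42*s^2 - 108*s + 216)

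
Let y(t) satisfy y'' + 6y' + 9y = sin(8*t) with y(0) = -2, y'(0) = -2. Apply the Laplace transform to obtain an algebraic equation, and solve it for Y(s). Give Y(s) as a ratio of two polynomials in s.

Laplace-transform each side.
The derivative rules (L{y''} = s^2 Y - s·y(0) - y'(0) and L{y'} = sY - y(0), with y(0) = -2, y'(0) = -2) turn the left side into (s^2 + 6*s + 9)Y - (-2*s - 14).
The right side is L{sin(8*t)} = 8/(s^2 + 64).
So (s^2 + 6*s + 9)Y = 8/(s^2 + 64) + (-2*s - 14).
Isolate Y and clear denominators.

Y(s) = (-2*s^3 - 14*s^2 - 128*s - 888)/(s^4 + 6*s^3 + 73*s^2 + 384*s + 576)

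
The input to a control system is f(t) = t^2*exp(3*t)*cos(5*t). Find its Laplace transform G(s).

L{cos(5t)} = s/(s^2 + 25).
Multiplying by e^(3t) shifts s → s - 3, so L{exp(3*t)*cos(5*t)} = (s - 3)/((s - 3)^2 + 25).
Then apply L{t^2·g(t)} = (-1)^2 d^2/ds^2[H(s)] with H(s) = (s - 3)/((s - 3)^2 + 25):
differentiating 2 times and applying the sign gives 2*(s - 3)*(s^2 - 6*s - 66)/(s^2 - 6*s + 34)^3.

G(s) = 2*(s - 3)*(s^2 - 6*s - 66)/(s^2 - 6*s + 34)^3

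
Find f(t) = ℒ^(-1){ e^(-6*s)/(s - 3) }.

The factor e^(-6s) signals a time shift by c = 6 (second shifting theorem).
L{e^(3t)} = 1/(s - 3), so L^-1{1/(s - 3)} = e^(3*t).
Hence the inverse is u(t - 6) times that function evaluated at t - 6.

f(t) = Heaviside(t - 6)*(exp(3*t - 18))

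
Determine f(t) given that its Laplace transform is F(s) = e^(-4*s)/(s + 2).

f(t) = Heaviside(t - 4)*(exp(-2*t + 8))

The factor e^(-4s) signals a time shift by c = 4 (second shifting theorem).
L{e^(-2t)} = 1/(s + 2), so L^-1{1/(s + 2)} = e^(-2*t).
Hence the inverse is u(t - 4) times that function evaluated at t - 4.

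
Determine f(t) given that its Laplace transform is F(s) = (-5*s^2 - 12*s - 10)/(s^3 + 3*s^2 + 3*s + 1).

Factor the denominator: s^3 + 3*s^2 + 3*s + 1 = (s + 1)^3.
Partial fraction decomposition gives [-5/(s + 1)] + [-2/(s + 1)^2] + [-3/(s + 1)^3].
Invert each term: -5/(s + 1) ↔ -5e^(-t); -2/(s + 1)^2 ↔ -2t·e^(-t); -3/(s + 1)^3 ↔ (-3/2)t^2·e^(-t).

f(t) = -3*t^2*exp(-t)/2 - 2*t*exp(-t) - 5*exp(-t)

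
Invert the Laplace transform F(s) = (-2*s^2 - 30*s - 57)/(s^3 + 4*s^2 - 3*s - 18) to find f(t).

f(t) = -3*t*exp(-3*t) - 5*exp(2*t) + 3*exp(-3*t)

Factor the denominator: s^3 + 4*s^2 - 3*s - 18 = (s - 2)*(s + 3)^2.
Partial fraction decomposition gives [3/(s + 3)] + [-3/(s + 3)^2] + [-5/(s - 2)].
Invert each term: 3/(s + 3) ↔ 3e^(-3t); -3/(s + 3)^2 ↔ -3t·e^(-3t); -5/(s - 2) ↔ -5e^(2t).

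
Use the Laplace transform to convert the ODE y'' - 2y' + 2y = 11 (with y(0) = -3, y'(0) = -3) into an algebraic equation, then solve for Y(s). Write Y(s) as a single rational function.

Y(s) = (-3*s^2 + 3*s + 11)/(s^3 - 2*s^2 + 2*s)

Laplace-transform each side.
The derivative rules (L{y''} = s^2 Y - s·y(0) - y'(0) and L{y'} = sY - y(0), with y(0) = -3, y'(0) = -3) turn the left side into (s^2 - 2*s + 2)Y - (-3*s + 3).
The right side is L{11} = 11/s.
So (s^2 - 2*s + 2)Y = 11/s + (-3*s + 3).
Divide through and combine into a single rational function.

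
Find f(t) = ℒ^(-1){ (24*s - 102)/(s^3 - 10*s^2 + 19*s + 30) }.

Factor the denominator: s^3 - 10*s^2 + 19*s + 30 = (s - 6)*(s - 5)*(s + 1).
Partial fraction decomposition gives [-3/(s - 5)] + [6/(s - 6)] + [-3/(s + 1)].
Invert each term: -3/(s - 5) ↔ -3e^(5t); 6/(s - 6) ↔ 6e^(6t); -3/(s + 1) ↔ -3e^(-t).

f(t) = 6*exp(6*t) - 3*exp(5*t) - 3*exp(-t)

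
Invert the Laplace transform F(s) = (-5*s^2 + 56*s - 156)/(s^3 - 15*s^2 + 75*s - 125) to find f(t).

Factor the denominator: s^3 - 15*s^2 + 75*s - 125 = (s - 5)^3.
Partial fraction decomposition gives [-5/(s - 5)] + [6/(s - 5)^2] + [-1/(s - 5)^3].
Invert each term: -5/(s - 5) ↔ -5e^(5t); 6/(s - 5)^2 ↔ 6t·e^(5t); -1/(s - 5)^3 ↔ (-1/2)t^2·e^(5t).

f(t) = -t^2*exp(5*t)/2 + 6*t*exp(5*t) - 5*exp(5*t)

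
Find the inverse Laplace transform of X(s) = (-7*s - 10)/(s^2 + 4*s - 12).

Factor the denominator: s^2 + 4*s - 12 = (s - 2)*(s + 6).
Partial fraction decomposition gives [-3/(s - 2)] + [-4/(s + 6)].
Invert each term: -3/(s - 2) ↔ -3e^(2t); -4/(s + 6) ↔ -4e^(-6t).

-3*exp(2*t) - 4*exp(-6*t)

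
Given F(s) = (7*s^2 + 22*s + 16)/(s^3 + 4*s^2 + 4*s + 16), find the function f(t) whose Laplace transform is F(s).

Factor the denominator: s^3 + 4*s^2 + 4*s + 16 = (s + 4)*(s^2 + 4).
Partial fraction decomposition gives [2/(s + 4)] + [5*s/(s^2 + 4)] + [2/(s^2 + 4)].
Invert each term: 2/(s + 4) ↔ 2e^(-4t); 5·s/(s^2 + 4) ↔ 5cos(2t); 1·2/(s^2 + 4) ↔ sin(2t).

f(t) = sin(2*t) + 5*cos(2*t) + 2*exp(-4*t)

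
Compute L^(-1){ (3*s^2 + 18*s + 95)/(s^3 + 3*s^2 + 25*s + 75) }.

3*sin(5*t) + cos(5*t) + 2*exp(-3*t)

Factor the denominator: s^3 + 3*s^2 + 25*s + 75 = (s + 3)*(s^2 + 25).
Partial fraction decomposition gives [2/(s + 3)] + [s/(s^2 + 25)] + [15/(s^2 + 25)].
Invert each term: 2/(s + 3) ↔ 2e^(-3t); 1·s/(s^2 + 25) ↔ cos(5t); 3·5/(s^2 + 25) ↔ 3sin(5t).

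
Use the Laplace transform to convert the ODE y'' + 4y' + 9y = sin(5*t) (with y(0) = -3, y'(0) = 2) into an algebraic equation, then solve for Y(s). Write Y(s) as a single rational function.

Apply the Laplace transform to the equation.
With L{y''} = s^2 Y - s·y(0) - y'(0) and L{y'} = sY - y(0), with y(0) = -3, y'(0) = 2: the LHS transforms to (s^2 + 4*s + 9)Y - (-3*s - 10).
The right side is L{sin(5*t)} = 5/(s^2 + 25).
So (s^2 + 4*s + 9)Y = 5/(s^2 + 25) + (-3*s - 10).
Solve for Y(s) and write it as one ratio of polynomials.

Y(s) = (-3*s^3 - 10*s^2 - 75*s - 245)/(s^4 + 4*s^3 + 34*s^2 + 100*s + 225)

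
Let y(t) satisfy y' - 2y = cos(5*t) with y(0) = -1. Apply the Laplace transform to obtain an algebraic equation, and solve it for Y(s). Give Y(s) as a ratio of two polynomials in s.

Y(s) = (-s^2 + s - 25)/(s^3 - 2*s^2 + 25*s - 50)

Apply the Laplace transform to the equation.
With L{y'} = sY - y(0) = sY - (-1): the LHS transforms to (s - 2)Y - (-1).
The right side is L{cos(5*t)} = s/(s^2 + 25).
So (s - 2)Y = s/(s^2 + 25) + (-1).
Solve for Y(s) and write it as one ratio of polynomials.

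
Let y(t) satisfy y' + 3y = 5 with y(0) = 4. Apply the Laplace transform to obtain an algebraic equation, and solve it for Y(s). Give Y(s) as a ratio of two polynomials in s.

Y(s) = (4*s + 5)/(s^2 + 3*s)

Take the Laplace transform of both sides.
With L{y'} = sY - y(0) = sY - 4: the LHS transforms to (s + 3)Y - (4).
The right side is L{5} = 5/s.
So (s + 3)Y = 5/s + (4).
Solve for Y(s) and write it as one ratio of polynomials.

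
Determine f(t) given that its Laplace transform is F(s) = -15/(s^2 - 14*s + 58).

f(t) = -5*exp(7*t)*sin(3*t)

Rewrite the denominator: s^2 - 14*s + 58 = (s - 7)^2 + 9.
The form in (s - 7) signals a first-shifting-theorem factor e^(7t).
Since L{sin(3t)} = 3/(s^2 + 9), the inverse is exp(7*t)*sin(3*t), scaled by -5.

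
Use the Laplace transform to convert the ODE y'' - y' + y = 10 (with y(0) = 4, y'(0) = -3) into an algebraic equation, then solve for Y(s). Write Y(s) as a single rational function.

Y(s) = (4*s^2 - 7*s + 10)/(s^3 - s^2 + s)

Apply the Laplace transform to the equation.
The derivative rules (L{y''} = s^2 Y - s·y(0) - y'(0) and L{y'} = sY - y(0), with y(0) = 4, y'(0) = -3) turn the left side into (s^2 - s + 1)Y - (4*s - 7).
The right side is L{10} = 10/s.
So (s^2 - s + 1)Y = 10/s + (4*s - 7).
Isolate Y and clear denominators.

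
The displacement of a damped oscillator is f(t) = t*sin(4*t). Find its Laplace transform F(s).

L{sin(4t)} = 4/(s^2 + 16).
Then apply L{t·g(t)} = -d/ds[G(s)] with G(s) = 4/(s^2 + 16):
differentiating 1 time and applying the sign gives 8*s/(s^2 + 16)^2.

F(s) = 8*s/(s^2 + 16)^2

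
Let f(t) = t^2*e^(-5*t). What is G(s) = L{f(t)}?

L{e^(-5t)} = 1/(s + 5).
Then apply L{t^2·g(t)} = (-1)^2 d^2/ds^2[H(s)] with H(s) = 1/(s + 5):
differentiating 2 times and applying the sign gives 2/(s + 5)^3.

G(s) = 2/(s + 5)^3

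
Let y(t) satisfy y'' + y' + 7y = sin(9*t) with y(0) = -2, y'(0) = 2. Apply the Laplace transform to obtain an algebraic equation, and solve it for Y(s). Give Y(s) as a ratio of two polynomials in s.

Y(s) = (-2*s^3 - 162*s + 9)/(s^4 + s^3 + 88*s^2 + 81*s + 567)

Laplace-transform each side.
With L{y''} = s^2 Y - s·y(0) - y'(0) and L{y'} = sY - y(0), with y(0) = -2, y'(0) = 2: the LHS transforms to (s^2 + s + 7)Y - (-2*s).
The right side is L{sin(9*t)} = 9/(s^2 + 81).
So (s^2 + s + 7)Y = 9/(s^2 + 81) + (-2*s).
Isolate Y and clear denominators.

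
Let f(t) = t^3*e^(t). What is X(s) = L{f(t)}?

L{t^3} = 3!/s^4 = 6/s^4.
By the first shifting theorem, multiplying by e^(t) replaces s with s - 1.

X(s) = 6/(s - 1)^4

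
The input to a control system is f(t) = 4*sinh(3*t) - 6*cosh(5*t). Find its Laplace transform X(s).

X(s) = -6*s/(s^2 - 25) + 12/(s^2 - 9)

Apply the Laplace transform termwise.
(4)·[L{sinh(3t)} = 3/(s^2 - 9)]; (-6)·[L{cosh(5t)} = s/(s^2 - 25)].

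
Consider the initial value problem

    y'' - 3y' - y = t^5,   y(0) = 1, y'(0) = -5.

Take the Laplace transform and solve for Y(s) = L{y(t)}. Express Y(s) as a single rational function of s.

Y(s) = (s^7 - 8*s^6 + 120)/(s^8 - 3*s^7 - s^6)

Take the Laplace transform of both sides.
Using L{y''} = s^2 Y - s·y(0) - y'(0) and L{y'} = sY - y(0), with y(0) = 1, y'(0) = -5, the left side becomes (s^2 - 3*s - 1)Y - (s - 8).
The right side is L{t^5} = 120/s^6.
So (s^2 - 3*s - 1)Y = 120/s^6 + (s - 8).
Isolate Y and clear denominators.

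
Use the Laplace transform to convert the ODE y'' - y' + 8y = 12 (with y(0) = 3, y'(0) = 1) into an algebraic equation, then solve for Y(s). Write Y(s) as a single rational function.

Y(s) = (3*s^2 - 2*s + 12)/(s^3 - s^2 + 8*s)

Apply the Laplace transform to the equation.
The derivative rules (L{y''} = s^2 Y - s·y(0) - y'(0) and L{y'} = sY - y(0), with y(0) = 3, y'(0) = 1) turn the left side into (s^2 - s + 8)Y - (3*s - 2).
The right side is L{12} = 12/s.
So (s^2 - s + 8)Y = 12/s + (3*s - 2).
Isolate Y and clear denominators.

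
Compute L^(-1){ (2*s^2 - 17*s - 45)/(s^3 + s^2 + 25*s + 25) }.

-4*sin(5*t) + 3*cos(5*t) - exp(-t)

Factor the denominator: s^3 + s^2 + 25*s + 25 = (s + 1)*(s^2 + 25).
Partial fraction decomposition gives [-1/(s + 1)] + [3*s/(s^2 + 25)] + [-20/(s^2 + 25)].
Invert each term: -1/(s + 1) ↔ -e^(-t); 3·s/(s^2 + 25) ↔ 3cos(5t); -4·5/(s^2 + 25) ↔ -4sin(5t).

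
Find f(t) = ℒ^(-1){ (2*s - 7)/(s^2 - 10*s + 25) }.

Factor the denominator: s^2 - 10*s + 25 = (s - 5)^2.
Partial fraction decomposition gives [2/(s - 5)] + [3/(s - 5)^2].
Invert each term: 2/(s - 5) ↔ 2e^(5t); 3/(s - 5)^2 ↔ 3t·e^(5t).

f(t) = 3*t*exp(5*t) + 2*exp(5*t)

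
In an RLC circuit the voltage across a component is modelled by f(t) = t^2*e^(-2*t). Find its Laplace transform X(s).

L{e^(-2t)} = 1/(s + 2).
Then apply L{t^2·g(t)} = (-1)^2 d^2/ds^2[G(s)] with G(s) = 1/(s + 2):
differentiating 2 times and applying the sign gives 2/(s + 2)^3.

X(s) = 2/(s + 2)^3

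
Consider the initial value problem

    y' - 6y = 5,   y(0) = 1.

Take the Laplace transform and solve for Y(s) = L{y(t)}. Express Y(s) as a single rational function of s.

Y(s) = (s + 5)/(s^2 - 6*s)

Laplace-transform each side.
With L{y'} = sY - y(0) = sY - 1: the LHS transforms to (s - 6)Y - (1).
The right side is L{5} = 5/s.
So (s - 6)Y = 5/s + (1).
Isolate Y and clear denominators.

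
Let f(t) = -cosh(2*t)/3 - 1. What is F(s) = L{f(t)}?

F(s) = -s/(3*(s^2 - 4)) - 1/s

By linearity of the Laplace transform, transform each term separately.
(-1/3)·[L{cosh(2t)} = s/(s^2 - 4)]; L{-1} = -1/s.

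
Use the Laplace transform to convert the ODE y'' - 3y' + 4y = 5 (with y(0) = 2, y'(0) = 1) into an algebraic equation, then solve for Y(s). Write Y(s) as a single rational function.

Y(s) = (2*s^2 - 5*s + 5)/(s^3 - 3*s^2 + 4*s)

Apply the Laplace transform to the equation.
Using L{y''} = s^2 Y - s·y(0) - y'(0) and L{y'} = sY - y(0), with y(0) = 2, y'(0) = 1, the left side becomes (s^2 - 3*s + 4)Y - (2*s - 5).
The right side is L{5} = 5/s.
So (s^2 - 3*s + 4)Y = 5/s + (2*s - 5).
Solve for Y(s) and write it as one ratio of polynomials.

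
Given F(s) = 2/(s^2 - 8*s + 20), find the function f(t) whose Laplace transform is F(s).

f(t) = exp(4*t)*sin(2*t)

Rewrite the denominator: s^2 - 8*s + 20 = (s - 4)^2 + 4.
The form in (s - 4) signals a first-shifting-theorem factor e^(4t).
Since L{sin(2t)} = 2/(s^2 + 4), the inverse is exp(4*t)*sin(2*t).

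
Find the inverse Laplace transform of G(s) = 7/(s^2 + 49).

Since L{sin(7t)} = 7/(s^2 + 49), the inverse is sin(7*t).

sin(7*t)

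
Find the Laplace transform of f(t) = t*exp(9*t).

(s - 9)^(-2)

L{e^(9t)} = 1/(s - 9).
Then apply L{t·g(t)} = -d/ds[G(s)] with G(s) = 1/(s - 9):
differentiating 1 time and applying the sign gives (s - 9)^(-2).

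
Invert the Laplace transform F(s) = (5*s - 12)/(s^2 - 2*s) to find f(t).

f(t) = -exp(2*t) + 6

Factor the denominator: s^2 - 2*s = s*(s - 2).
Partial fraction decomposition gives [6/s] + [-1/(s - 2)].
Invert each term: 6/(s - 0) ↔ 6e^(0t); -1/(s - 2) ↔ -e^(2t).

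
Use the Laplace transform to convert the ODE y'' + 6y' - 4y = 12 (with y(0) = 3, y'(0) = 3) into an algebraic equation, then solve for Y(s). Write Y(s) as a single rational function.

Apply the Laplace transform to the equation.
Using L{y''} = s^2 Y - s·y(0) - y'(0) and L{y'} = sY - y(0), with y(0) = 3, y'(0) = 3, the left side becomes (s^2 + 6*s - 4)Y - (3*s + 21).
The right side is L{12} = 12/s.
So (s^2 + 6*s - 4)Y = 12/s + (3*s + 21).
Solve for Y(s) and write it as one ratio of polynomials.

Y(s) = (3*s^2 + 21*s + 12)/(s^3 + 6*s^2 - 4*s)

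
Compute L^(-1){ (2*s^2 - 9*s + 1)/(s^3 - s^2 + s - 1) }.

-3*exp(t) - 4*sin(t) + 5*cos(t)

Factor the denominator: s^3 - s^2 + s - 1 = (s - 1)*(s^2 + 1).
Partial fraction decomposition gives [-3/(s - 1)] + [5*s/(s^2 + 1)] + [-4/(s^2 + 1)].
Invert each term: -3/(s - 1) ↔ -3e^(t); 5·s/(s^2 + 1) ↔ 5cos(t); -4·1/(s^2 + 1) ↔ -4sin(t).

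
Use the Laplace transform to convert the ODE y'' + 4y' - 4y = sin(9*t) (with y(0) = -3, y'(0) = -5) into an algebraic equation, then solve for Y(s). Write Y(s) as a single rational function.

Take the Laplace transform of both sides.
Using L{y''} = s^2 Y - s·y(0) - y'(0) and L{y'} = sY - y(0), with y(0) = -3, y'(0) = -5, the left side becomes (s^2 + 4*s - 4)Y - (-3*s - 17).
The right side is L{sin(9*t)} = 9/(s^2 + 81).
So (s^2 + 4*s - 4)Y = 9/(s^2 + 81) + (-3*s - 17).
Solve for Y(s) and write it as one ratio of polynomials.

Y(s) = (-3*s^3 - 17*s^2 - 243*s - 1368)/(s^4 + 4*s^3 + 77*s^2 + 324*s - 324)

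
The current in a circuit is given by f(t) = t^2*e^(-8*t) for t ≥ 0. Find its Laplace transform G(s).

G(s) = 2/(s + 8)^3

L{e^(-8t)} = 1/(s + 8).
Then apply L{t^2·g(t)} = (-1)^2 d^2/ds^2[H(s)] with H(s) = 1/(s + 8):
differentiating 2 times and applying the sign gives 2/(s + 8)^3.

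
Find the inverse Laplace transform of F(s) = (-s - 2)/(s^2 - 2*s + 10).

Complete the square in the denominator: s^2 - 2*s + 10 = (s - 1)^2 + 3^2.
Split the numerator to match: -s - 2 = -1·(s - 1) - 1·3.
Invert each term: -1·(s - 1)/((s - 1)^2 + 9) ↔ -e^(t)cos(3t); -1·3/((s - 1)^2 + 9) ↔ -e^(t)sin(3t).

-exp(t)*sin(3*t) - exp(t)*cos(3*t)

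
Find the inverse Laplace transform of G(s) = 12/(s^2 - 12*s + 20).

3*exp(6*t)*sinh(4*t)

Rewrite the denominator: s^2 - 12*s + 20 = (s - 6)^2 - 16.
The form in (s - 6) signals a first-shifting-theorem factor e^(6t).
Since L{sinh(4t)} = 4/(s^2 - 16), the inverse is exp(6*t)*sinh(4*t), scaled by 3.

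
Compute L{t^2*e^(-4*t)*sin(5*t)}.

10*(3*s^2 + 24*s + 23)/(s^2 + 8*s + 41)^3

L{sin(5t)} = 5/(s^2 + 25).
Multiplying by e^(-4t) shifts s → s + 4, so L{e^(-4*t)*sin(5*t)} = 5/((s + 4)^2 + 25).
Then apply L{t^2·g(t)} = (-1)^2 d^2/ds^2[H(s)] with H(s) = 5/((s + 4)^2 + 25):
differentiating 2 times and applying the sign gives 10*(3*s^2 + 24*s + 23)/(s^2 + 8*s + 41)^3.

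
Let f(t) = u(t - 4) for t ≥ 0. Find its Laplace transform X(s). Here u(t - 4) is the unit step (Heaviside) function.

By the second shifting theorem, L{u(t - c)·g(t - c)} = e^(-cs)·G(s) with c = 4 and G(s) = L{g(t)}.
L{1} = 1/s.

X(s) = exp(-4*s)/s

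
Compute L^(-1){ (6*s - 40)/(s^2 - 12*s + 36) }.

Factor the denominator: s^2 - 12*s + 36 = (s - 6)^2.
Partial fraction decomposition gives [6/(s - 6)] + [-4/(s - 6)^2].
Invert each term: 6/(s - 6) ↔ 6e^(6t); -4/(s - 6)^2 ↔ -4t·e^(6t).

-4*t*exp(6*t) + 6*exp(6*t)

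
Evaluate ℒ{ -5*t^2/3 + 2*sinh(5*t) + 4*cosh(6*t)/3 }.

4*s/(3*(s^2 - 36)) + 10/(s^2 - 25) - 10/(3*s^3)

The transform is linear, so treat each term independently.
(2)·[L{sinh(5t)} = 5/(s^2 - 25)]; (4/3)·[L{cosh(6t)} = s/(s^2 - 36)]; (-5/3)·[L{t^2} = 2!/s^3 = 2/s^3].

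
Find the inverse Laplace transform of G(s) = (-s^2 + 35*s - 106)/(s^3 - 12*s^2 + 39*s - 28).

5*exp(7*t) - 2*exp(4*t) - 4*exp(t)

Factor the denominator: s^3 - 12*s^2 + 39*s - 28 = (s - 7)*(s - 4)*(s - 1).
Partial fraction decomposition gives [-4/(s - 1)] + [5/(s - 7)] + [-2/(s - 4)].
Invert each term: -4/(s - 1) ↔ -4e^(t); 5/(s - 7) ↔ 5e^(7t); -2/(s - 4) ↔ -2e^(4t).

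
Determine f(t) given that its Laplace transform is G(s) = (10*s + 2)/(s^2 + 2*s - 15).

Factor the denominator: s^2 + 2*s - 15 = (s - 3)*(s + 5).
Partial fraction decomposition gives [6/(s + 5)] + [4/(s - 3)].
Invert each term: 6/(s + 5) ↔ 6e^(-5t); 4/(s - 3) ↔ 4e^(3t).

f(t) = 4*exp(3*t) + 6*exp(-5*t)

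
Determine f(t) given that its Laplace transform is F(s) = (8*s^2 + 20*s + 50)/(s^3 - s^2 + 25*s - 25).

f(t) = 3*exp(t) + 5*sin(5*t) + 5*cos(5*t)

Factor the denominator: s^3 - s^2 + 25*s - 25 = (s - 1)*(s^2 + 25).
Partial fraction decomposition gives [3/(s - 1)] + [5*s/(s^2 + 25)] + [25/(s^2 + 25)].
Invert each term: 3/(s - 1) ↔ 3e^(t); 5·s/(s^2 + 25) ↔ 5cos(5t); 5·5/(s^2 + 25) ↔ 5sin(5t).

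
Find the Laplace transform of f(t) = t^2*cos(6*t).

2*s*(s^2 - 108)/(s^2 + 36)^3

L{cos(6t)} = s/(s^2 + 36).
Then apply L{t^2·g(t)} = (-1)^2 d^2/ds^2[H(s)] with H(s) = s/(s^2 + 36):
differentiating 2 times and applying the sign gives 2*s*(s^2 - 108)/(s^2 + 36)^3.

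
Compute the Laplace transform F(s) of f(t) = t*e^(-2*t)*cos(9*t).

F(s) = (s - 7)*(s + 11)/(s^2 + 4*s + 85)^2

L{cos(9t)} = s/(s^2 + 81).
Multiplying by e^(-2t) shifts s → s + 2, so L{e^(-2*t)*cos(9*t)} = (s + 2)/((s + 2)^2 + 81).
Then apply L{t·g(t)} = -d/ds[G(s)] with G(s) = (s + 2)/((s + 2)^2 + 81):
differentiating 1 time and applying the sign gives (s - 7)*(s + 11)/(s^2 + 4*s + 85)^2.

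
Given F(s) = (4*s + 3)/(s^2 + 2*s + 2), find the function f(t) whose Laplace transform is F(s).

f(t) = -exp(-t)*sin(t) + 4*exp(-t)*cos(t)

Complete the square in the denominator: s^2 + 2*s + 2 = (s + 1)^2 + 1^2.
Split the numerator to match: 4*s + 3 = 4·(s + 1) - 1·1.
Invert each term: 4·(s + 1)/((s + 1)^2 + 1) ↔ 4e^(-t)cos(t); -1·1/((s + 1)^2 + 1) ↔ -e^(-t)sin(t).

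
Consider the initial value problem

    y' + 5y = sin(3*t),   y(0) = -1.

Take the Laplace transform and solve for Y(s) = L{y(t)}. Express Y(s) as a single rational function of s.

Transform both sides with L{·}.
The derivative rules (L{y'} = sY - y(0) = sY - (-1)) turn the left side into (s + 5)Y - (-1).
The right side is L{sin(3*t)} = 3/(s^2 + 9).
So (s + 5)Y = 3/(s^2 + 9) + (-1).
Isolate Y and clear denominators.

Y(s) = (-s^2 - 6)/(s^3 + 5*s^2 + 9*s + 45)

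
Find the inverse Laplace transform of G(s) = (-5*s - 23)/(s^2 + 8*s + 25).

-exp(-4*t)*sin(3*t) - 5*exp(-4*t)*cos(3*t)

Complete the square in the denominator: s^2 + 8*s + 25 = (s + 4)^2 + 3^2.
Split the numerator to match: -5*s - 23 = -5·(s + 4) - 1·3.
Invert each term: -5·(s + 4)/((s + 4)^2 + 9) ↔ -5e^(-4t)cos(3t); -1·3/((s + 4)^2 + 9) ↔ -e^(-4t)sin(3t).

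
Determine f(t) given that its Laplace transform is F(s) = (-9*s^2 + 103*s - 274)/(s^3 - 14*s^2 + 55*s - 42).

Factor the denominator: s^3 - 14*s^2 + 55*s - 42 = (s - 7)*(s - 6)*(s - 1).
Partial fraction decomposition gives [-4/(s - 6)] + [1/(s - 7)] + [-6/(s - 1)].
Invert each term: -4/(s - 6) ↔ -4e^(6t); 1/(s - 7) ↔ e^(7t); -6/(s - 1) ↔ -6e^(t).

f(t) = exp(7*t) - 4*exp(6*t) - 6*exp(t)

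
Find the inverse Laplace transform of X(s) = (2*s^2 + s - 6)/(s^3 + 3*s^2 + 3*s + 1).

-5*t^2*exp(-t)/2 - 3*t*exp(-t) + 2*exp(-t)

Factor the denominator: s^3 + 3*s^2 + 3*s + 1 = (s + 1)^3.
Partial fraction decomposition gives [2/(s + 1)] + [-3/(s + 1)^2] + [-5/(s + 1)^3].
Invert each term: 2/(s + 1) ↔ 2e^(-t); -3/(s + 1)^2 ↔ -3t·e^(-t); -5/(s + 1)^3 ↔ (-5/2)t^2·e^(-t).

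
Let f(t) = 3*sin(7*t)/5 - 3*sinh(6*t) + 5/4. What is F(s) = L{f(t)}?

F(s) = 21/(5*(s^2 + 49)) - 18/(s^2 - 36) + 5/(4*s)

Apply the Laplace transform termwise.
L{5/4} = (5/4)/s; (-3)·[L{sinh(6t)} = 6/(s^2 - 36)]; (3/5)·[L{sin(7t)} = 7/(s^2 + 49)].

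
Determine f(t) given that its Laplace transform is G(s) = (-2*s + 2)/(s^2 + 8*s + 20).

Complete the square in the denominator: s^2 + 8*s + 20 = (s + 4)^2 + 2^2.
Split the numerator to match: -2*s + 2 = -2·(s + 4) + 5·2.
Invert each term: -2·(s + 4)/((s + 4)^2 + 4) ↔ -2e^(-4t)cos(2t); 5·2/((s + 4)^2 + 4) ↔ 5e^(-4t)sin(2t).

f(t) = 5*exp(-4*t)*sin(2*t) - 2*exp(-4*t)*cos(2*t)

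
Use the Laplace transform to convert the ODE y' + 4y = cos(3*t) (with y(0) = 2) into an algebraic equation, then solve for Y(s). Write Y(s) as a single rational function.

Y(s) = (2*s^2 + s + 18)/(s^3 + 4*s^2 + 9*s + 36)

Transform both sides with L{·}.
The derivative rules (L{y'} = sY - y(0) = sY - 2) turn the left side into (s + 4)Y - (2).
The right side is L{cos(3*t)} = s/(s^2 + 9).
So (s + 4)Y = s/(s^2 + 9) + (2).
Divide through and combine into a single rational function.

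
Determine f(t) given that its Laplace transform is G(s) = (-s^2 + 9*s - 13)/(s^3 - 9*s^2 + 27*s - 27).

f(t) = 5*t^2*exp(3*t)/2 + 3*t*exp(3*t) - exp(3*t)

Factor the denominator: s^3 - 9*s^2 + 27*s - 27 = (s - 3)^3.
Partial fraction decomposition gives [-1/(s - 3)] + [3/(s - 3)^2] + [5/(s - 3)^3].
Invert each term: -1/(s - 3) ↔ -e^(3t); 3/(s - 3)^2 ↔ 3t·e^(3t); 5/(s - 3)^3 ↔ (5/2)t^2·e^(3t).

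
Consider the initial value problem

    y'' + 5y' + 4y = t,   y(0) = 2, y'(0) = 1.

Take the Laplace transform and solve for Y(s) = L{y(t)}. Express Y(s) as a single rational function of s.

Take the Laplace transform of both sides.
Using L{y''} = s^2 Y - s·y(0) - y'(0) and L{y'} = sY - y(0), with y(0) = 2, y'(0) = 1, the left side becomes (s^2 + 5*s + 4)Y - (2*s + 11).
The right side is L{t} = s^(-2).
So (s^2 + 5*s + 4)Y = s^(-2) + (2*s + 11).
Isolate Y and clear denominators.

Y(s) = (2*s^3 + 11*s^2 + 1)/(s^4 + 5*s^3 + 4*s^2)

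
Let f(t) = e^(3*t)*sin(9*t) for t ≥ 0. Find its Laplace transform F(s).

L{sin(9t)} = 9/(s^2 + 81).
By the first shifting theorem, multiplying by e^(3t) replaces s with s - 3.

F(s) = 9/((s - 3)^2 + 81)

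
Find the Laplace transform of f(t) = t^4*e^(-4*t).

24/(s + 4)^5

L{t^4} = 4!/s^5 = 24/s^5.
By the first shifting theorem, multiplying by e^(-4t) replaces s with s + 4.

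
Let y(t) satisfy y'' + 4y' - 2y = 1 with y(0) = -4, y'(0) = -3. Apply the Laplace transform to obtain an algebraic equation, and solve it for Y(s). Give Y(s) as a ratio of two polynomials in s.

Take the Laplace transform of both sides.
Using L{y''} = s^2 Y - s·y(0) - y'(0) and L{y'} = sY - y(0), with y(0) = -4, y'(0) = -3, the left side becomes (s^2 + 4*s - 2)Y - (-4*s - 19).
The right side is L{1} = 1/s.
So (s^2 + 4*s - 2)Y = 1/s + (-4*s - 19).
Isolate Y and clear denominators.

Y(s) = (-4*s^2 - 19*s + 1)/(s^3 + 4*s^2 - 2*s)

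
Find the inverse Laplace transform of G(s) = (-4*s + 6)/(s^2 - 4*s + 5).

Complete the square in the denominator: s^2 - 4*s + 5 = (s - 2)^2 + 1^2.
Split the numerator to match: -4*s + 6 = -4·(s - 2) - 2·1.
Invert each term: -4·(s - 2)/((s - 2)^2 + 1) ↔ -4e^(2t)cos(t); -2·1/((s - 2)^2 + 1) ↔ -2e^(2t)sin(t).

-2*exp(2*t)*sin(t) - 4*exp(2*t)*cos(t)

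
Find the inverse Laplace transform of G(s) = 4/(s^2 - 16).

Since L{sinh(4t)} = 4/(s^2 - 16), the inverse is sinh(4*t).

sinh(4*t)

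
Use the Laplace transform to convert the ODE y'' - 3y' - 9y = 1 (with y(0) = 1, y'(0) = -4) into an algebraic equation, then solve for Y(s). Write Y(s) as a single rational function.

Transform both sides with L{·}.
The derivative rules (L{y''} = s^2 Y - s·y(0) - y'(0) and L{y'} = sY - y(0), with y(0) = 1, y'(0) = -4) turn the left side into (s^2 - 3*s - 9)Y - (s - 7).
The right side is L{1} = 1/s.
So (s^2 - 3*s - 9)Y = 1/s + (s - 7).
Isolate Y and clear denominators.

Y(s) = (s^2 - 7*s + 1)/(s^3 - 3*s^2 - 9*s)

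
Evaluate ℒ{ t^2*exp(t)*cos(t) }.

L{cos(t)} = s/(s^2 + 1).
Multiplying by e^(t) shifts s → s - 1, so L{exp(t)*cos(t)} = (s - 1)/((s - 1)^2 + 1).
Then apply L{t^2·g(t)} = (-1)^2 d^2/ds^2[H(s)] with H(s) = (s - 1)/((s - 1)^2 + 1):
differentiating 2 times and applying the sign gives 2*(s - 1)*(s^2 - 2*s - 2)/(s^2 - 2*s + 2)^3.

2*(s - 1)*(s^2 - 2*s - 2)/(s^2 - 2*s + 2)^3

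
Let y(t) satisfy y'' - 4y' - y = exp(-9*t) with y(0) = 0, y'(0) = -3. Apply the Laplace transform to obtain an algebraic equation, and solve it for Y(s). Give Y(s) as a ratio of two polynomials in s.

Y(s) = (-3*s - 26)/(s^3 + 5*s^2 - 37*s - 9)

Apply the Laplace transform to the equation.
The derivative rules (L{y''} = s^2 Y - s·y(0) - y'(0) and L{y'} = sY - y(0), with y(0) = 0, y'(0) = -3) turn the left side into (s^2 - 4*s - 1)Y - (-3).
The right side is L{exp(-9*t)} = 1/(s + 9).
So (s^2 - 4*s - 1)Y = 1/(s + 9) + (-3).
Solve for Y(s) and write it as one ratio of polynomials.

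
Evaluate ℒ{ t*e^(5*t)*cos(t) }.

(s - 6)*(s - 4)/(s^2 - 10*s + 26)^2

L{cos(t)} = s/(s^2 + 1).
Multiplying by e^(5t) shifts s → s - 5, so L{e^(5*t)*cos(t)} = (s - 5)/((s - 5)^2 + 1).
Then apply L{t·g(t)} = -d/ds[G(s)] with G(s) = (s - 5)/((s - 5)^2 + 1):
differentiating 1 time and applying the sign gives (s - 6)*(s - 4)/(s^2 - 10*s + 26)^2.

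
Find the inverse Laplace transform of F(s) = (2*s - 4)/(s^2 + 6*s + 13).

Complete the square in the denominator: s^2 + 6*s + 13 = (s + 3)^2 + 2^2.
Split the numerator to match: 2*s - 4 = 2·(s + 3) - 5·2.
Invert each term: 2·(s + 3)/((s + 3)^2 + 4) ↔ 2e^(-3t)cos(2t); -5·2/((s + 3)^2 + 4) ↔ -5e^(-3t)sin(2t).

-5*exp(-3*t)*sin(2*t) + 2*exp(-3*t)*cos(2*t)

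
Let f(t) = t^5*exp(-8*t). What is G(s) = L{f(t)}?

G(s) = 120/(s + 8)^6

L{t^5} = 5!/s^6 = 120/s^6.
By the first shifting theorem, multiplying by e^(-8t) replaces s with s + 8.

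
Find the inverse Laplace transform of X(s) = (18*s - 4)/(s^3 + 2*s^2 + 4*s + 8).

Factor the denominator: s^3 + 2*s^2 + 4*s + 8 = (s + 2)*(s^2 + 4).
Partial fraction decomposition gives [-5/(s + 2)] + [5*s/(s^2 + 4)] + [8/(s^2 + 4)].
Invert each term: -5/(s + 2) ↔ -5e^(-2t); 5·s/(s^2 + 4) ↔ 5cos(2t); 4·2/(s^2 + 4) ↔ 4sin(2t).

4*sin(2*t) + 5*cos(2*t) - 5*exp(-2*t)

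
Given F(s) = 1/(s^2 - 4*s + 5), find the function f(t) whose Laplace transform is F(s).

Rewrite the denominator: s^2 - 4*s + 5 = (s - 2)^2 + 1.
The form in (s - 2) signals a first-shifting-theorem factor e^(2t).
Since L{sin(t)} = 1/(s^2 + 1), the inverse is e^(2*t)*sin(t).

f(t) = exp(2*t)*sin(t)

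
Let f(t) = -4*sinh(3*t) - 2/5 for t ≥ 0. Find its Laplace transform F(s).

Apply the Laplace transform termwise.
L{-2/5} = (-2/5)/s; (-4)·[L{sinh(3t)} = 3/(s^2 - 9)].

F(s) = -12/(s^2 - 9) - 2/(5*s)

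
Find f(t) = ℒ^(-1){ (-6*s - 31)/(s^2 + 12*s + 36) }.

f(t) = 5*t*exp(-6*t) - 6*exp(-6*t)

Factor the denominator: s^2 + 12*s + 36 = (s + 6)^2.
Partial fraction decomposition gives [-6/(s + 6)] + [5/(s + 6)^2].
Invert each term: -6/(s + 6) ↔ -6e^(-6t); 5/(s + 6)^2 ↔ 5t·e^(-6t).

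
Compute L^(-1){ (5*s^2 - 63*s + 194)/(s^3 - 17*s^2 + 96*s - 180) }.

-4*t*exp(6*t) + exp(6*t) + 4*exp(5*t)

Factor the denominator: s^3 - 17*s^2 + 96*s - 180 = (s - 6)^2*(s - 5).
Partial fraction decomposition gives [1/(s - 6)] + [-4/(s - 6)^2] + [4/(s - 5)].
Invert each term: 1/(s - 6) ↔ e^(6t); -4/(s - 6)^2 ↔ -4t·e^(6t); 4/(s - 5) ↔ 4e^(5t).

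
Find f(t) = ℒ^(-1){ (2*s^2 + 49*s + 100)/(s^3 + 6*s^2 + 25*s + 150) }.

f(t) = 5*sin(5*t) + 4*cos(5*t) - 2*exp(-6*t)

Factor the denominator: s^3 + 6*s^2 + 25*s + 150 = (s + 6)*(s^2 + 25).
Partial fraction decomposition gives [-2/(s + 6)] + [4*s/(s^2 + 25)] + [25/(s^2 + 25)].
Invert each term: -2/(s + 6) ↔ -2e^(-6t); 4·s/(s^2 + 25) ↔ 4cos(5t); 5·5/(s^2 + 25) ↔ 5sin(5t).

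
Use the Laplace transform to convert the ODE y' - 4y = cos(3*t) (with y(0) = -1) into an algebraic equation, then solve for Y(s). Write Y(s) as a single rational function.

Y(s) = (-s^2 + s - 9)/(s^3 - 4*s^2 + 9*s - 36)

Transform both sides with L{·}.
Using L{y'} = sY - y(0) = sY - (-1), the left side becomes (s - 4)Y - (-1).
The right side is L{cos(3*t)} = s/(s^2 + 9).
So (s - 4)Y = s/(s^2 + 9) + (-1).
Isolate Y and clear denominators.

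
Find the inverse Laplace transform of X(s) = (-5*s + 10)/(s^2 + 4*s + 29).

4*exp(-2*t)*sin(5*t) - 5*exp(-2*t)*cos(5*t)

Complete the square in the denominator: s^2 + 4*s + 29 = (s + 2)^2 + 5^2.
Split the numerator to match: -5*s + 10 = -5·(s + 2) + 4·5.
Invert each term: -5·(s + 2)/((s + 2)^2 + 25) ↔ -5e^(-2t)cos(5t); 4·5/((s + 2)^2 + 25) ↔ 4e^(-2t)sin(5t).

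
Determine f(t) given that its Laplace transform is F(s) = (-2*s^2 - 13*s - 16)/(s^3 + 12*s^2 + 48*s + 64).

Factor the denominator: s^3 + 12*s^2 + 48*s + 64 = (s + 4)^3.
Partial fraction decomposition gives [-2/(s + 4)] + [3/(s + 4)^2] + [4/(s + 4)^3].
Invert each term: -2/(s + 4) ↔ -2e^(-4t); 3/(s + 4)^2 ↔ 3t·e^(-4t); 4/(s + 4)^3 ↔ (2)t^2·e^(-4t).

f(t) = 2*t^2*exp(-4*t) + 3*t*exp(-4*t) - 2*exp(-4*t)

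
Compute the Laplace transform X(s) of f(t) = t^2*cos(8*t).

X(s) = 2*s*(s^2 - 192)/(s^2 + 64)^3

L{cos(8t)} = s/(s^2 + 64).
Then apply L{t^2·g(t)} = (-1)^2 d^2/ds^2[G(s)] with G(s) = s/(s^2 + 64):
differentiating 2 times and applying the sign gives 2*s*(s^2 - 192)/(s^2 + 64)^3.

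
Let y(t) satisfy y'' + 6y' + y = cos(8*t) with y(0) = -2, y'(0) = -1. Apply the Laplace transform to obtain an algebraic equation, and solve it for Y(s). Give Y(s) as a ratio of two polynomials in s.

Y(s) = (-2*s^3 - 13*s^2 - 127*s - 832)/(s^4 + 6*s^3 + 65*s^2 + 384*s + 64)

Apply the Laplace transform to the equation.
With L{y''} = s^2 Y - s·y(0) - y'(0) and L{y'} = sY - y(0), with y(0) = -2, y'(0) = -1: the LHS transforms to (s^2 + 6*s + 1)Y - (-2*s - 13).
The right side is L{cos(8*t)} = s/(s^2 + 64).
So (s^2 + 6*s + 1)Y = s/(s^2 + 64) + (-2*s - 13).
Solve for Y(s) and write it as one ratio of polynomials.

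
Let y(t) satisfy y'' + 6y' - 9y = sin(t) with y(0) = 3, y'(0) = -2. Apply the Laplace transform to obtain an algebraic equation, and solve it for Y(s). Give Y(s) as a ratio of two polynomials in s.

Laplace-transform each side.
With L{y''} = s^2 Y - s·y(0) - y'(0) and L{y'} = sY - y(0), with y(0) = 3, y'(0) = -2: the LHS transforms to (s^2 + 6*s - 9)Y - (3*s + 16).
The right side is L{sin(t)} = 1/(s^2 + 1).
So (s^2 + 6*s - 9)Y = 1/(s^2 + 1) + (3*s + 16).
Divide through and combine into a single rational function.

Y(s) = (3*s^3 + 16*s^2 + 3*s + 17)/(s^4 + 6*s^3 - 8*s^2 + 6*s - 9)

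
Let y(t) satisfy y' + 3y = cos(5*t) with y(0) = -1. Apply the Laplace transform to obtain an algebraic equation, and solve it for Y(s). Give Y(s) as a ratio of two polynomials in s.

Y(s) = (-s^2 + s - 25)/(s^3 + 3*s^2 + 25*s + 75)

Laplace-transform each side.
With L{y'} = sY - y(0) = sY - (-1): the LHS transforms to (s + 3)Y - (-1).
The right side is L{cos(5*t)} = s/(s^2 + 25).
So (s + 3)Y = s/(s^2 + 25) + (-1).
Isolate Y and clear denominators.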